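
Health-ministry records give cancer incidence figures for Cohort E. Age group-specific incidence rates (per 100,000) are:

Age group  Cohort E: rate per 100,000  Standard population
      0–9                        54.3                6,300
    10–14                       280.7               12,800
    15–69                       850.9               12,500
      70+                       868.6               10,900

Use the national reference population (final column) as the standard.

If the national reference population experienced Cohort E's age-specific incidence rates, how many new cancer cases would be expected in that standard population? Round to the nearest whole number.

Expected new cancer cases = Σ (standard pop × age-specific rate ÷ 100,000)
= 6,300×54.3/100,000 + 12,800×280.7/100,000 + 12,500×850.9/100,000 + 10,900×868.6/100,000
= 3.42 + 35.93 + 106.36 + 94.68 = 240.39.

240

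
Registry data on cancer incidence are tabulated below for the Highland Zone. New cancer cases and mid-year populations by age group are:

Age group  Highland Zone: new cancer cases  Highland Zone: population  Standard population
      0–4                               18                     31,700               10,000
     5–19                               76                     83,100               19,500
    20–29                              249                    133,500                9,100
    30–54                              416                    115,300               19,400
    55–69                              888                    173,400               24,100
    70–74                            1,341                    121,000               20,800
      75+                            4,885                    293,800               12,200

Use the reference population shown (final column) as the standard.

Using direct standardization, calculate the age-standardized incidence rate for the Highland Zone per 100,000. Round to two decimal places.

Age-specific rates per 100,000 for the Highland Zone: 56.78, 91.46, 186.52, 360.80, 512.11, 1108.26, 1662.70.
Standard total = 115,100; weights = 0.0869, 0.1694, 0.0791, 0.1685, 0.2094, 0.1807, 0.1060.
Standardized rate: 0.0869×56.78 + 0.1694×91.46 + 0.0791×186.52 + 0.1685×360.80 + 0.2094×512.11 + 0.1807×1108.26 + 0.1060×1662.70 = 579.7277 per 100,000.

579.73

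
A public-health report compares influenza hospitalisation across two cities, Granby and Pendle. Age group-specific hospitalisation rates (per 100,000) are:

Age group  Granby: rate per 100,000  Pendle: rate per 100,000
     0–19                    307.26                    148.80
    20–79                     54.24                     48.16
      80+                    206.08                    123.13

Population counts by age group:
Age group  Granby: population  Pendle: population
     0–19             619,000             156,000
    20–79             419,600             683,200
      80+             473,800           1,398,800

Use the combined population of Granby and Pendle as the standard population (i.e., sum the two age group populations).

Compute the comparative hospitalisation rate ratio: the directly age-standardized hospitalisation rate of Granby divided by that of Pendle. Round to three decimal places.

Combined standard total = 3,750,400; weights = 0.2066, 0.2940, 0.4993.
Granby: 0.2066×307.26 + 0.2940×54.24 + 0.4993×206.08 = 182.3400 per 100,000.
Pendle: 0.2066×148.80 + 0.2940×48.16 + 0.4993×123.13 = 106.3897 per 100,000.
Ratio = 182.3400 ÷ 106.3897 = 1.71389.

1.714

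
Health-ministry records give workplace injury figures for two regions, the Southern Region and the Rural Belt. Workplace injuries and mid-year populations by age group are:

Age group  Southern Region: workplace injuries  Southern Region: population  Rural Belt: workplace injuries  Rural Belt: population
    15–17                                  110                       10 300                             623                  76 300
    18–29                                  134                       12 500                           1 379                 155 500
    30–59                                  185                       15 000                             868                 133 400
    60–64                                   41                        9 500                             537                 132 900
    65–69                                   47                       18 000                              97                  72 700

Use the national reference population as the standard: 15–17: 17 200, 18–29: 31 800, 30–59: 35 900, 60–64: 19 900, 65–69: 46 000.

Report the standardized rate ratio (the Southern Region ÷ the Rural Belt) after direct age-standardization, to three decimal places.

Age-specific rates per 10 000 for the Southern Region: 106.80, 107.20, 123.33, 43.16, 26.11.
For the Rural Belt: 81.65, 88.68, 65.07, 40.41, 13.34.
Standard total = 150 800; weights = 0.1141, 0.2109, 0.2381, 0.1320, 0.3050.
The Southern Region: 0.1141×106.80 + 0.2109×107.20 + 0.2381×123.33 + 0.1320×43.16 + 0.3050×26.11 = 77.8082 per 10 000.
The Rural Belt: 0.1141×81.65 + 0.2109×88.68 + 0.2381×65.07 + 0.1320×40.41 + 0.3050×13.34 = 52.9061 per 10 000.
Ratio = 77.8082 ÷ 52.9061 = 1.47068.

1.471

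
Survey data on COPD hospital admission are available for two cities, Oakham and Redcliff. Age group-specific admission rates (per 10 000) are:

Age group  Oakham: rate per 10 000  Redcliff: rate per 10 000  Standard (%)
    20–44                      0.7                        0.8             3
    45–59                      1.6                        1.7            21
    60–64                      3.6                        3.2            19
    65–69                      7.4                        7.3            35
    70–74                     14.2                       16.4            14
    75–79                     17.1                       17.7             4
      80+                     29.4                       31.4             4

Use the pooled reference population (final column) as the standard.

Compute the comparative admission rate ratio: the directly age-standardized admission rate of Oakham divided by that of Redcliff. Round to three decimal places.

0.958

Standard weights: 0.03, 0.21, 0.19, 0.35, 0.14, 0.04, 0.04.
Oakham: 0.0300×0.7 + 0.2100×1.6 + 0.1900×3.6 + 0.3500×7.4 + 0.1400×14.2 + 0.0400×17.1 + 0.0400×29.4 = 7.4790 per 10 000.
Redcliff: 0.0300×0.8 + 0.2100×1.7 + 0.1900×3.2 + 0.3500×7.3 + 0.1400×16.4 + 0.0400×17.7 + 0.0400×31.4 = 7.8040 per 10 000.
Ratio = 7.4790 ÷ 7.8040 = 0.95835.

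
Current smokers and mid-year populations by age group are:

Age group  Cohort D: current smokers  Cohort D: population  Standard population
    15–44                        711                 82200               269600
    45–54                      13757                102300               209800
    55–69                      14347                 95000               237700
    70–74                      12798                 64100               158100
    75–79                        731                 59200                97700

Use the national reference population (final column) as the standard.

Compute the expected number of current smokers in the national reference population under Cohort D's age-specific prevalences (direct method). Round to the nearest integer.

99215

Age-specific rates per 1000 for Cohort D: 8.650, 134.477, 151.021, 199.657, 12.348.
Expected current smokers = Σ (standard pop × age-specific rate ÷ 1000)
= 269600×8.650/1000 + 209800×134.477/1000 + 237700×151.021/1000 + 158100×199.657/1000 + 97700×12.348/1000
= 2331.94 + 28213.28 + 35897.70 + 31565.74 + 1206.40 = 99215.06.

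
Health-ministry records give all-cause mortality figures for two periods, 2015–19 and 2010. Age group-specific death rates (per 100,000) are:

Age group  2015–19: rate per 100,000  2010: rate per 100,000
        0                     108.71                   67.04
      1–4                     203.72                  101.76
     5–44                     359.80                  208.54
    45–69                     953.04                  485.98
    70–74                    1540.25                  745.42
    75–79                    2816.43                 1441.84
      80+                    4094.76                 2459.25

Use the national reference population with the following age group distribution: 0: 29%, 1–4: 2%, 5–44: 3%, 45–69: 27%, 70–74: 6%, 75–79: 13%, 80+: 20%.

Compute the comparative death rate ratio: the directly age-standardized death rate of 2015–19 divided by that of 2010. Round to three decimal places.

1.791

Standard weights: 0.29, 0.02, 0.03, 0.27, 0.06, 0.13, 0.20.
2015–19: 0.2900×108.71 + 0.0200×203.72 + 0.0300×359.80 + 0.2700×953.04 + 0.0600×1540.25 + 0.1300×2816.43 + 0.2000×4094.76 = 1581.2180 per 100,000.
2010: 0.2900×67.04 + 0.0200×101.76 + 0.0300×208.54 + 0.2700×485.98 + 0.0600×745.42 + 0.1300×1441.84 + 0.2000×2459.25 = 882.9620 per 100,000.
Ratio = 1581.2180 ÷ 882.9620 = 1.79081.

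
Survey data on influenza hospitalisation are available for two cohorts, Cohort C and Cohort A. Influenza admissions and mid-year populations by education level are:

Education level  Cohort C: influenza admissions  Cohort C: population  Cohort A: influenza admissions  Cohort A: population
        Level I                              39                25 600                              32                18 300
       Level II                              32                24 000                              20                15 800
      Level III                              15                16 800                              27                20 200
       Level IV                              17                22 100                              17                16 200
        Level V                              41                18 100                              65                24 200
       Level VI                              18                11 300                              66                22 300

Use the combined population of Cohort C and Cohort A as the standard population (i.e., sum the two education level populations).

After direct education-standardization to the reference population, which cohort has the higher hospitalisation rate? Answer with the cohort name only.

Education-specific rates per 100 000 for Cohort C: 152.34, 133.33, 89.29, 76.92, 226.52, 159.29.
For Cohort A: 174.86, 126.58, 133.66, 104.94, 268.60, 295.96.
Combined standard total = 234 900; weights = 0.1869, 0.1694, 0.1575, 0.1630, 0.1801, 0.1430.
Cohort C: 0.1869×152.34 + 0.1694×133.33 + 0.1575×89.29 + 0.1630×76.92 + 0.1801×226.52 + 0.1430×159.29 = 141.2442 per 100 000.
Cohort A: 0.1869×174.86 + 0.1694×126.58 + 0.1575×133.66 + 0.1630×104.94 + 0.1801×268.60 + 0.1430×295.96 = 182.9933 per 100 000.

Cohort A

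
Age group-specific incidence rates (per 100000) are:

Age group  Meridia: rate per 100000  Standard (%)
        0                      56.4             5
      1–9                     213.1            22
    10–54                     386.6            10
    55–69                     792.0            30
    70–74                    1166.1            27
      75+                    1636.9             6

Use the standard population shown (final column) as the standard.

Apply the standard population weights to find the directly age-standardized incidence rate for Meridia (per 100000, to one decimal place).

Standard weights: 0.05, 0.22, 0.10, 0.30, 0.27, 0.06.
Standardized rate: 0.0500×56.4 + 0.2200×213.1 + 0.1000×386.6 + 0.3000×792.0 + 0.2700×1166.1 + 0.0600×1636.9 = 739.0230 per 100000.

739.0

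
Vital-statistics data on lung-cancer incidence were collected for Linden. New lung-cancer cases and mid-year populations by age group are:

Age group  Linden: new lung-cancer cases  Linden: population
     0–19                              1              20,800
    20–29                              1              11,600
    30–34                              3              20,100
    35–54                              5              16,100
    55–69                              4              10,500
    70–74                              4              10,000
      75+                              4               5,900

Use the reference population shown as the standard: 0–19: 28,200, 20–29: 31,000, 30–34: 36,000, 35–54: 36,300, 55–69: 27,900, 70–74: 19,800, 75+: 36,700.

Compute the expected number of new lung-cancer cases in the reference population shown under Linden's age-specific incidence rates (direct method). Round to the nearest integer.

64

Age-specific rates per 100,000 for Linden: 4.81, 8.62, 14.93, 31.06, 38.10, 40.00, 67.80.
Expected new lung-cancer cases = Σ (standard pop × age-specific rate ÷ 100,000)
= 28,200×4.81/100,000 + 31,000×8.62/100,000 + 36,000×14.93/100,000 + 36,300×31.06/100,000 + 27,900×38.10/100,000 + 19,800×40.00/100,000 + 36,700×67.80/100,000
= 1.36 + 2.67 + 5.37 + 11.27 + 10.63 + 7.92 + 24.88 = 64.10.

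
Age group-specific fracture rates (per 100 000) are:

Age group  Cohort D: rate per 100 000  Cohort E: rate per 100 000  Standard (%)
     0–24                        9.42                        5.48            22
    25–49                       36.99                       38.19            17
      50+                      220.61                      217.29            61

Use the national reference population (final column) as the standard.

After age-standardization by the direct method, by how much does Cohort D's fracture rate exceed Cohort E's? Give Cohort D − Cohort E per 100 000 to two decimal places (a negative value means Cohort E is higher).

Standard weights: 0.22, 0.17, 0.61.
Cohort D: 0.2200×9.42 + 0.1700×36.99 + 0.6100×220.61 = 142.9328 per 100 000.
Cohort E: 0.2200×5.48 + 0.1700×38.19 + 0.6100×217.29 = 140.2448 per 100 000.
Difference = 142.9328 − 140.2448 = 2.6880.

2.69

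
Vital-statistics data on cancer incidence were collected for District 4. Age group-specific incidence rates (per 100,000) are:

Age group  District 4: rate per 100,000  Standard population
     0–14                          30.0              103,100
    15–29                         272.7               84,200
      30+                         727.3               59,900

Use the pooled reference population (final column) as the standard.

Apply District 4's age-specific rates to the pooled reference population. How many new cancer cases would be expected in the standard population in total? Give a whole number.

Expected new cancer cases = Σ (standard pop × age-specific rate ÷ 100,000)
= 103,100×30.0/100,000 + 84,200×272.7/100,000 + 59,900×727.3/100,000
= 30.93 + 229.61 + 435.65 = 696.20.

696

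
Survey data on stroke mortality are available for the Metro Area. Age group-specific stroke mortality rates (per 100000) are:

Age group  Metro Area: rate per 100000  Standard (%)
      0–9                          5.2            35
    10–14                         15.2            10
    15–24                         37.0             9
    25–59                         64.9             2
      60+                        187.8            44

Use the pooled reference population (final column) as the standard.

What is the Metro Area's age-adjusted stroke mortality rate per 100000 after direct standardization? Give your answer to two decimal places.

90.60

Standard weights: 0.35, 0.10, 0.09, 0.02, 0.44.
Standardized rate: 0.3500×5.2 + 0.1000×15.2 + 0.0900×37.0 + 0.0200×64.9 + 0.4400×187.8 = 90.6000 per 100000.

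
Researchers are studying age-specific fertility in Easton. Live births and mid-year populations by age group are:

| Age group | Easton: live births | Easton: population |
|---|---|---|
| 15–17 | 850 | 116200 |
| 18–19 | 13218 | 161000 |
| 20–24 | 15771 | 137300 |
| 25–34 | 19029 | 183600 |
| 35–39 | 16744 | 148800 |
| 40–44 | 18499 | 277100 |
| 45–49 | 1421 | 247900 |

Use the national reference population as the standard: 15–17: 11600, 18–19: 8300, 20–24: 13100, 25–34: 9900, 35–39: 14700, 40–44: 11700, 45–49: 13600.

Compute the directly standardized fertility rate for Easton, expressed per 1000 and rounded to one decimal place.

70.1

Age-specific rates per 1000 for Easton: 7.315, 82.099, 114.865, 103.644, 112.527, 66.759, 5.732.
Standard total = 82900; weights = 0.1399, 0.1001, 0.1580, 0.1194, 0.1773, 0.1411, 0.1641.
Standardized rate: 0.1399×7.315 + 0.1001×82.099 + 0.1580×114.865 + 0.1194×103.644 + 0.1773×112.527 + 0.1411×66.759 + 0.1641×5.732 = 70.0877 per 1000.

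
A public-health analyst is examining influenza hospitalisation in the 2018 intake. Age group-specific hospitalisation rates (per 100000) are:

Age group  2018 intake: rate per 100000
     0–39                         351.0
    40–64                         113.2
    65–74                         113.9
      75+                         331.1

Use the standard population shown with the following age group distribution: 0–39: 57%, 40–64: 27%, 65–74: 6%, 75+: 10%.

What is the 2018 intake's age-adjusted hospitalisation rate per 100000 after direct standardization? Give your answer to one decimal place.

270.6

Standard weights: 0.57, 0.27, 0.06, 0.10.
Standardized rate: 0.5700×351.0 + 0.2700×113.2 + 0.0600×113.9 + 0.1000×331.1 = 270.5780 per 100000.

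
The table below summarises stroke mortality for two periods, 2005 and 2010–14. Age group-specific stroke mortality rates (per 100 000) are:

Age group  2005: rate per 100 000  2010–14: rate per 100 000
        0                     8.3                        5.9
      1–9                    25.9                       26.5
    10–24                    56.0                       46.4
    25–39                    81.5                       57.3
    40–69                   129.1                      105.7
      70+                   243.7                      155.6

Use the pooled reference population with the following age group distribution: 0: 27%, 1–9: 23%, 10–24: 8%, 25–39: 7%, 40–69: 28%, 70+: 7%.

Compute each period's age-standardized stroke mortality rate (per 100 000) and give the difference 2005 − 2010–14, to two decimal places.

Standard weights: 0.27, 0.23, 0.08, 0.07, 0.28, 0.07.
2005: 0.2700×8.3 + 0.2300×25.9 + 0.0800×56.0 + 0.0700×81.5 + 0.2800×129.1 + 0.0700×243.7 = 71.5900 per 100 000.
2010–14: 0.2700×5.9 + 0.2300×26.5 + 0.0800×46.4 + 0.0700×57.3 + 0.2800×105.7 + 0.0700×155.6 = 55.8990 per 100 000.
Difference = 71.5900 − 55.8990 = 15.6910.

15.69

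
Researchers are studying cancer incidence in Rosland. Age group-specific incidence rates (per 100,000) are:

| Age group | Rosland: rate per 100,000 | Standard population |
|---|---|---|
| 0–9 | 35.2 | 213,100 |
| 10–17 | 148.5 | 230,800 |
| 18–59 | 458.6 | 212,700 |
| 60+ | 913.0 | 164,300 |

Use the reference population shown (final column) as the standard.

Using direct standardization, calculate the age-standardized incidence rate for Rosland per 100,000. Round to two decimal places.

Standard total = 820,900; weights = 0.2596, 0.2812, 0.2591, 0.2001.
Standardized rate: 0.2596×35.2 + 0.2812×148.5 + 0.2591×458.6 + 0.2001×913.0 = 352.4486 per 100,000.

352.45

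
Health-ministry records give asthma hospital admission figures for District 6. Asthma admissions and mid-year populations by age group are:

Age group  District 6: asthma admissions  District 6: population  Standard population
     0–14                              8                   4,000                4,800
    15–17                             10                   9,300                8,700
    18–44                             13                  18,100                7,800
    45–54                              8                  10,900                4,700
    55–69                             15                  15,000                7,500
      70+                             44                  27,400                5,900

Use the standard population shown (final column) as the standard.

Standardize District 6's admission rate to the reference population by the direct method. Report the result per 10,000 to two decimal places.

Age-specific rates per 10,000 for District 6: 20.00, 10.75, 7.18, 7.34, 10.00, 16.06.
Standard total = 39,400; weights = 0.1218, 0.2208, 0.1980, 0.1193, 0.1904, 0.1497.
Standardized rate: 0.1218×20.00 + 0.2208×10.75 + 0.1980×7.18 + 0.1193×7.34 + 0.1904×10.00 + 0.1497×16.06 = 11.4165 per 10,000.

11.42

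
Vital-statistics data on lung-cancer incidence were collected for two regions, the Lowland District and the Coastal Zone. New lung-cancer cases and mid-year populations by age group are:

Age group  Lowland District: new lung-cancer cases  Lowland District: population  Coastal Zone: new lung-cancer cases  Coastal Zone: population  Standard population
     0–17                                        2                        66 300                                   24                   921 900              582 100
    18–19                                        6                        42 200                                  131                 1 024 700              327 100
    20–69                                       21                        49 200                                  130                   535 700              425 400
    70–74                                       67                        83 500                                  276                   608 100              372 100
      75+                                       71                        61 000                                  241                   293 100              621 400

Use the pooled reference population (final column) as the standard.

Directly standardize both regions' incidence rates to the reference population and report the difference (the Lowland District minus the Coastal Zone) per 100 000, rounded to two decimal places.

18.36

Age-specific rates per 100 000 for the Lowland District: 3.02, 14.22, 42.68, 80.24, 116.39.
For the Coastal Zone: 2.60, 12.78, 24.27, 45.39, 82.22.
Standard total = 2 328 100; weights = 0.2500, 0.1405, 0.1827, 0.1598, 0.2669.
The Lowland District: 0.2500×3.02 + 0.1405×14.22 + 0.1827×42.68 + 0.1598×80.24 + 0.2669×116.39 = 54.4427 per 100 000.
The Coastal Zone: 0.2500×2.60 + 0.1405×12.78 + 0.1827×24.27 + 0.1598×45.39 + 0.2669×82.22 = 36.0824 per 100 000.
Difference = 54.4427 − 36.0824 = 18.3603.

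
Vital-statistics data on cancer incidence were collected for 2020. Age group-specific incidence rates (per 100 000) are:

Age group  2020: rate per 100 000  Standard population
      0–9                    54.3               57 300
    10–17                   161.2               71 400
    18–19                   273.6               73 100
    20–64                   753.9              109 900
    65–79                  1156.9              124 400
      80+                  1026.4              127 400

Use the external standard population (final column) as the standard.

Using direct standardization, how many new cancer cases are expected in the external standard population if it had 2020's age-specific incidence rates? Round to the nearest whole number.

3922

Expected new cancer cases = Σ (standard pop × age-specific rate ÷ 100 000)
= 57 300×54.3/100 000 + 71 400×161.2/100 000 + 73 100×273.6/100 000 + 109 900×753.9/100 000 + 124 400×1156.9/100 000 + 127 400×1026.4/100 000
= 31.11 + 115.10 + 200.00 + 828.54 + 1439.18 + 1307.63 = 3921.57.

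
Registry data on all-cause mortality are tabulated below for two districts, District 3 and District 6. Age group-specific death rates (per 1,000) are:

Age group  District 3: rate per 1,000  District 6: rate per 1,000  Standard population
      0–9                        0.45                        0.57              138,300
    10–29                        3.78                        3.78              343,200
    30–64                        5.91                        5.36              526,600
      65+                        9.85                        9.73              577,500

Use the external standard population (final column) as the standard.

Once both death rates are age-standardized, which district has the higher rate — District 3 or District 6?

Standard total = 1,585,600; weights = 0.0872, 0.2164, 0.3321, 0.3642.
District 3: 0.0872×0.45 + 0.2164×3.78 + 0.3321×5.91 + 0.3642×9.85 = 6.4077 per 1,000.
District 6: 0.0872×0.57 + 0.2164×3.78 + 0.3321×5.36 + 0.3642×9.73 = 6.1918 per 1,000.

District 3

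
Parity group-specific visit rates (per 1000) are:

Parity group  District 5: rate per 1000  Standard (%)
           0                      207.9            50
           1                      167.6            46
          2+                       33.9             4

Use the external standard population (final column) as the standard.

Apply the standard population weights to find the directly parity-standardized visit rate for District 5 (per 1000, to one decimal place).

182.4

Standard weights: 0.50, 0.46, 0.04.
Standardized rate: 0.5000×207.9 + 0.4600×167.6 + 0.0400×33.9 = 182.4020 per 1000.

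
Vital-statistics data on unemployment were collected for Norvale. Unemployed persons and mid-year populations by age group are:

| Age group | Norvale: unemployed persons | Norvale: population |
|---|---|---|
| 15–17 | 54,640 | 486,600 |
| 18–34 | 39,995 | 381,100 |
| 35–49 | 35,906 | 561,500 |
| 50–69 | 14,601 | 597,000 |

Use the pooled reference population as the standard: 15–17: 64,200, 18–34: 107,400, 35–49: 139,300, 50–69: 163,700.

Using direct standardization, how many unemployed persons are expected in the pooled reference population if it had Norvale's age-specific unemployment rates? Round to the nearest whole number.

Age-specific rates per 1,000 for Norvale: 112.289, 104.946, 63.947, 24.457.
Expected unemployed persons = Σ (standard pop × age-specific rate ÷ 1,000)
= 64,200×112.289/1,000 + 107,400×104.946/1,000 + 139,300×63.947/1,000 + 163,700×24.457/1,000
= 7208.98 + 11271.22 + 8907.76 + 4003.66 = 31391.61.

31392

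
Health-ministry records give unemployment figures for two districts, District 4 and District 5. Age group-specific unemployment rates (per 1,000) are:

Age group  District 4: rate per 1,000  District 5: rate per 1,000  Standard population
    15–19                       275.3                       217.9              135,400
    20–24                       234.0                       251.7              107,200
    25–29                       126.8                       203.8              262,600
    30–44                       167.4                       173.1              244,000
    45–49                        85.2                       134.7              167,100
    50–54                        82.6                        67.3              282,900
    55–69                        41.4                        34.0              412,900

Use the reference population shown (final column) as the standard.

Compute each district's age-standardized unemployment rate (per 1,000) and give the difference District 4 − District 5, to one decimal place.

Standard total = 1,612,100; weights = 0.0840, 0.0665, 0.1629, 0.1514, 0.1037, 0.1755, 0.2561.
District 4: 0.0840×275.3 + 0.0665×234.0 + 0.1629×126.8 + 0.1514×167.4 + 0.1037×85.2 + 0.1755×82.6 + 0.2561×41.4 = 118.6044 per 1,000.
District 5: 0.0840×217.9 + 0.0665×251.7 + 0.1629×203.8 + 0.1514×173.1 + 0.1037×134.7 + 0.1755×67.3 + 0.2561×34.0 = 128.9165 per 1,000.
Difference = 118.6044 − 128.9165 = -10.3121.

-10.3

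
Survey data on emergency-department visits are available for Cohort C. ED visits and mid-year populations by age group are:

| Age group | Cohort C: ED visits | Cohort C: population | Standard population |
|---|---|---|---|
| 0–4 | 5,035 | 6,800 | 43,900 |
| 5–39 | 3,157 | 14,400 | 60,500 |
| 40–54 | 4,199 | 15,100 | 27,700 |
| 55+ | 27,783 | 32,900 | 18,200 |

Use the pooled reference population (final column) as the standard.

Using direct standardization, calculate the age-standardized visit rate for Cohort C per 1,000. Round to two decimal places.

Age-specific rates per 1,000 for Cohort C: 740.441, 219.236, 278.079, 844.468.
Standard total = 150,300; weights = 0.2921, 0.4025, 0.1843, 0.1211.
Standardized rate: 0.2921×740.441 + 0.4025×219.236 + 0.1843×278.079 + 0.1211×844.468 = 458.0258 per 1,000.

458.03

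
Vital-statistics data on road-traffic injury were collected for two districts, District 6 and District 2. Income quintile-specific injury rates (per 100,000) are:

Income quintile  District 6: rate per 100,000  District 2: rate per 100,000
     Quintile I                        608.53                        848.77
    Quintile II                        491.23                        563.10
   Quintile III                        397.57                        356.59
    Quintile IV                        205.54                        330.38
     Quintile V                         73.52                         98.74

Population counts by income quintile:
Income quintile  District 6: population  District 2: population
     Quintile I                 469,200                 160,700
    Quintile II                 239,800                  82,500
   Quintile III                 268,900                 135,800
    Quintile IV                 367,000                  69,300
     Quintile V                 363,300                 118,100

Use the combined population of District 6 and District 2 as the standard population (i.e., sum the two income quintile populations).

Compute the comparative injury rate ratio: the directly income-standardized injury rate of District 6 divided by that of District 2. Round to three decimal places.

Combined standard total = 2,274,600; weights = 0.2769, 0.1417, 0.1779, 0.1918, 0.2116.
District 6: 0.2769×608.53 + 0.1417×491.23 + 0.1779×397.57 + 0.1918×205.54 + 0.2116×73.52 = 363.8454 per 100,000.
District 2: 0.2769×848.77 + 0.1417×563.10 + 0.1779×356.59 + 0.1918×330.38 + 0.2116×98.74 = 462.5506 per 100,000.
Ratio = 363.8454 ÷ 462.5506 = 0.78661.

0.787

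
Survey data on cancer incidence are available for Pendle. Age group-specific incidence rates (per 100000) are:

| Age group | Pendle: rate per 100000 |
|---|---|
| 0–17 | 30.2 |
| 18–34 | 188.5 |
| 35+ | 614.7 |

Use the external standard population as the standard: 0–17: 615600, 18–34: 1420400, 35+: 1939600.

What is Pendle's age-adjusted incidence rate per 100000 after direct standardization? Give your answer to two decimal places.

371.92

Standard total = 3975600; weights = 0.1548, 0.3573, 0.4879.
Standardized rate: 0.1548×30.2 + 0.3573×188.5 + 0.4879×614.7 = 371.9209 per 100000.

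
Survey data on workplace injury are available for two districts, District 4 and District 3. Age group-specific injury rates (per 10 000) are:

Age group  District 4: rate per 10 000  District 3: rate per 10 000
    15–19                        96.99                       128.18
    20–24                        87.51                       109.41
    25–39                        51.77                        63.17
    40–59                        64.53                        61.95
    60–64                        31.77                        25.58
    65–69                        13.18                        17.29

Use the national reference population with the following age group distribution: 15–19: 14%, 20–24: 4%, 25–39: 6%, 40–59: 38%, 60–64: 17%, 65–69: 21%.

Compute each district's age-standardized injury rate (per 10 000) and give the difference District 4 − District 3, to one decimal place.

-4.8

Standard weights: 0.14, 0.04, 0.06, 0.38, 0.17, 0.21.
District 4: 0.1400×96.99 + 0.0400×87.51 + 0.0600×51.77 + 0.3800×64.53 + 0.1700×31.77 + 0.2100×13.18 = 52.8753 per 10 000.
District 3: 0.1400×128.18 + 0.0400×109.41 + 0.0600×63.17 + 0.3800×61.95 + 0.1700×25.58 + 0.2100×17.29 = 57.6323 per 10 000.
Difference = 52.8753 − 57.6323 = -4.7570.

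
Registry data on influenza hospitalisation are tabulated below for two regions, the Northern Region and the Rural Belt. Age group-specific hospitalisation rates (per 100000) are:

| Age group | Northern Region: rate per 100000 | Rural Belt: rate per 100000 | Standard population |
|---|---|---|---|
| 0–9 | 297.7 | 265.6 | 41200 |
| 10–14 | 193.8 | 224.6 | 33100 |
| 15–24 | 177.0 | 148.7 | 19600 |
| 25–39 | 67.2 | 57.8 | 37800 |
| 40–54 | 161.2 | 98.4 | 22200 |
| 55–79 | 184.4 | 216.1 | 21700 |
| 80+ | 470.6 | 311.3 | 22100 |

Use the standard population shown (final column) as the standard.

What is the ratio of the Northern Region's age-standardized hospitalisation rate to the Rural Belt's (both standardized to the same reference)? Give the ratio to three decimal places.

1.146

Standard total = 197700; weights = 0.2084, 0.1674, 0.0991, 0.1912, 0.1123, 0.1098, 0.1118.
The Northern Region: 0.2084×297.7 + 0.1674×193.8 + 0.0991×177.0 + 0.1912×67.2 + 0.1123×161.2 + 0.1098×184.4 + 0.1118×470.6 = 215.8309 per 100000.
The Rural Belt: 0.2084×265.6 + 0.1674×224.6 + 0.0991×148.7 + 0.1912×57.8 + 0.1123×98.4 + 0.1098×216.1 + 0.1118×311.3 = 188.3152 per 100000.
Ratio = 215.8309 ÷ 188.3152 = 1.14611.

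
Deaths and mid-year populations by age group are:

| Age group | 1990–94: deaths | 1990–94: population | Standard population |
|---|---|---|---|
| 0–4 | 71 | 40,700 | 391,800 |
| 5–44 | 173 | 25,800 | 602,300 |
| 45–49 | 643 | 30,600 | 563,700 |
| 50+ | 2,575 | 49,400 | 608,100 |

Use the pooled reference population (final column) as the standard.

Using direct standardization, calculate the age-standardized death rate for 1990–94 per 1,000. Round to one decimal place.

22.3

Age-specific rates per 1,000 for 1990–94: 1.744, 6.705, 21.013, 52.126.
Standard total = 2,165,900; weights = 0.1809, 0.2781, 0.2603, 0.2808.
Standardized rate: 0.1809×1.744 + 0.2781×6.705 + 0.2603×21.013 + 0.2808×52.126 = 22.2839 per 1,000.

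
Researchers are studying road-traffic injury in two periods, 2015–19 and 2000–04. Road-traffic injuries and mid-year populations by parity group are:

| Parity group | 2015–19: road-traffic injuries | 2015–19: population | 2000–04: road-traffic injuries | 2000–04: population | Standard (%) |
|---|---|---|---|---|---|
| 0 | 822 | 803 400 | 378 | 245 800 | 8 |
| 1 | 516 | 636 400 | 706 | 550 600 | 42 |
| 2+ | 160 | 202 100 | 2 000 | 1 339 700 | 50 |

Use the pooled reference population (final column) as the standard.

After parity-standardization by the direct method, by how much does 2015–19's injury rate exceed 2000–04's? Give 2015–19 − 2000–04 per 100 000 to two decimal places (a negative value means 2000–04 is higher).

-58.98

Parity-specific rates per 100 000 for 2015–19: 102.32, 81.08, 79.17.
For 2000–04: 153.78, 128.22, 149.29.
Standard weights: 0.08, 0.42, 0.50.
2015–19: 0.0800×102.32 + 0.4200×81.08 + 0.5000×79.17 = 81.8236 per 100 000.
2000–04: 0.0800×153.78 + 0.4200×128.22 + 0.5000×149.29 = 140.8002 per 100 000.
Difference = 81.8236 − 140.8002 = -58.9766.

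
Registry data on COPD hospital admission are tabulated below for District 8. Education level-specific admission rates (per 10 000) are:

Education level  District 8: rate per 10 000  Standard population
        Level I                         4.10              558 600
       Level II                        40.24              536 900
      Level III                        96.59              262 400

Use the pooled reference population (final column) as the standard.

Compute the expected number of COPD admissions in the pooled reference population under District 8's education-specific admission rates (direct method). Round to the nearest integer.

Expected COPD admissions = Σ (standard pop × education-specific rate ÷ 10 000)
= 558 600×4.10/10 000 + 536 900×40.24/10 000 + 262 400×96.59/10 000
= 229.03 + 2160.49 + 2534.52 = 4924.03.

4924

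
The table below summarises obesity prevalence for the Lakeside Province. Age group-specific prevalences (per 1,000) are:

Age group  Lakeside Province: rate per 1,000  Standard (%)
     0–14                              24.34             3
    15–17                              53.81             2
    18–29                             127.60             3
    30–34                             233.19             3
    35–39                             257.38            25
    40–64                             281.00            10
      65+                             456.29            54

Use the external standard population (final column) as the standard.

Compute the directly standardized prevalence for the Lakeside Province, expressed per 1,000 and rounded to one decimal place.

351.5

Standard weights: 0.03, 0.02, 0.03, 0.03, 0.25, 0.10, 0.54.
Standardized rate: 0.0300×24.34 + 0.0200×53.81 + 0.0300×127.60 + 0.0300×233.19 + 0.2500×257.38 + 0.1000×281.00 + 0.5400×456.29 = 351.4717 per 1,000.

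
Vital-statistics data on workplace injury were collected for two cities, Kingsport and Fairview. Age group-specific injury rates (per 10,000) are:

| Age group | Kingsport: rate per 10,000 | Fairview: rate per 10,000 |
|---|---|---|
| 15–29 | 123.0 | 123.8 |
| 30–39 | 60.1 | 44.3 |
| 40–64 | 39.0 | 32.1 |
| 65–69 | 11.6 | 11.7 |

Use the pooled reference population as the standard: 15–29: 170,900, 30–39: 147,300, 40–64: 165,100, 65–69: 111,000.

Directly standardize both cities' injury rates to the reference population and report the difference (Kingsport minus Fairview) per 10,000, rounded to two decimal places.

5.58

Standard total = 594,300; weights = 0.2876, 0.2479, 0.2778, 0.1868.
Kingsport: 0.2876×123.0 + 0.2479×60.1 + 0.2778×39.0 + 0.1868×11.6 = 63.2676 per 10,000.
Fairview: 0.2876×123.8 + 0.2479×44.3 + 0.2778×32.1 + 0.1868×11.7 = 57.6834 per 10,000.
Difference = 63.2676 − 57.6834 = 5.5842.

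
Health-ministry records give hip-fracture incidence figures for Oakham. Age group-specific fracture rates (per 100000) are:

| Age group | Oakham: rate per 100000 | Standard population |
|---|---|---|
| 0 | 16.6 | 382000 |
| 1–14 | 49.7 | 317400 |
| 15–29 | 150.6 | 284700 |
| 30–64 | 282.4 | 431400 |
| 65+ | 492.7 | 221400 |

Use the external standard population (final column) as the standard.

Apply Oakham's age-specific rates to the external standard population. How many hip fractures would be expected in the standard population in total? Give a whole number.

Expected hip fractures = Σ (standard pop × age-specific rate ÷ 100000)
= 382000×16.6/100000 + 317400×49.7/100000 + 284700×150.6/100000 + 431400×282.4/100000 + 221400×492.7/100000
= 63.41 + 157.75 + 428.76 + 1218.27 + 1090.84 = 2959.03.

2959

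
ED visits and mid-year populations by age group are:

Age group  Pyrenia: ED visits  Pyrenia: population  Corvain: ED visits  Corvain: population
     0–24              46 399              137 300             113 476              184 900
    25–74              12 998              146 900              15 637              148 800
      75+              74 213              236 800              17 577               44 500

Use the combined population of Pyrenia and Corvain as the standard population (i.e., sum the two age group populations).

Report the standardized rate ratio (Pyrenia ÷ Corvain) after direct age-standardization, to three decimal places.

Age-specific rates per 1 000 for Pyrenia: 337.939, 88.482, 313.399.
For Corvain: 613.716, 105.087, 394.989.
Combined standard total = 899 200; weights = 0.3583, 0.3288, 0.3128.
Pyrenia: 0.3583×337.939 + 0.3288×88.482 + 0.3128×313.399 = 248.2287 per 1 000.
Corvain: 0.3583×613.716 + 0.3288×105.087 + 0.3128×394.989 = 378.0292 per 1 000.
Ratio = 248.2287 ÷ 378.0292 = 0.65664.

0.657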